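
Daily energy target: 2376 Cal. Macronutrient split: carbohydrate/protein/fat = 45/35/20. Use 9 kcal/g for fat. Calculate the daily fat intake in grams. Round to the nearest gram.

Fat energy = 20% × 2376 = 475.2 kcal.
At 9 kcal/g: 475.2 ÷ 9 = 52.8 g.

53 g/day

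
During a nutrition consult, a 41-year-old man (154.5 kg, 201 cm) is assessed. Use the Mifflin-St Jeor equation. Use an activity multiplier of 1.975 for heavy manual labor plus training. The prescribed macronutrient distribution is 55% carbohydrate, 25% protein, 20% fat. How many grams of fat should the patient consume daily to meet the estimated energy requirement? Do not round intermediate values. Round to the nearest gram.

Mifflin-St Jeor (male): BMR = 10(154.5) + 6.25(201) − 5(41) + 5 = 1545 + 1256.25 − 205 + 5 = 2601.25 kcal/day.
TEE = 2601.25 × 1.975 = 5137.4688 kcal/day.
Fat energy = 20% × 5137.4688 = 1027.4938 kcal.
Fat = 1027.4938 ÷ 9 kcal/g = 114.166 g.

114 g/day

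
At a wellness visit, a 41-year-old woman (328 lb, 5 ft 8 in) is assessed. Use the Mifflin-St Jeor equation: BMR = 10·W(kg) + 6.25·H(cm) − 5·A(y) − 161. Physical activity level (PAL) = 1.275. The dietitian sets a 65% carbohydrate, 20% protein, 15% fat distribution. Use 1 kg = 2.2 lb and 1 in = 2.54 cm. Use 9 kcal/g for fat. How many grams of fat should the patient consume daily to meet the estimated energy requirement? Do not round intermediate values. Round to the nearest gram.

Convert to metric: weight = 328 ÷ 2.2 = 149.0909 kg; height = (5×12 + 8) × 2.54 = 68 × 2.54 = 172.72 cm.
Mifflin-St Jeor (female): BMR = 10(149.0909) + 6.25(172.72) − 5(41) − 161 = 1490.9091 + 1079.5 − 205 − 161 = 2204.4091 kcal/day.
TEE = 2204.4091 × 1.275 = 2810.6216 kcal/day.
Fat energy = 15% × 2810.6216 = 421.5932 kcal.
Fat = 421.5932 ÷ 9 kcal/g = 46.8437 g.

47 g/day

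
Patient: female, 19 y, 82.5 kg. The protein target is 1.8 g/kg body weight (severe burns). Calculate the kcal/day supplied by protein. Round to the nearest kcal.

Protein = 1.8 g/kg × 82.5 kg = 148.5 g/day.
Protein energy = 148.5 g × 4 kcal/g = 594 kcal/day.

594 kcal/day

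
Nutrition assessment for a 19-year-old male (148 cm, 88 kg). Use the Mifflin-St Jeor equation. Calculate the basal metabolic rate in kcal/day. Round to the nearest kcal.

Mifflin-St Jeor (male): BMR = 10(88) + 6.25(148) − 5(19) + 5 = 880 + 925 − 95 + 5 = 1715 kcal/day.

1715 kcal/day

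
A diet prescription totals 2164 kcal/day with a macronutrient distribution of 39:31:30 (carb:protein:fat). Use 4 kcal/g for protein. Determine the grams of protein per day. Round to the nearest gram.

168 g/day

Protein energy = 31% × 2164 = 670.84 kcal.
At 4 kcal/g: 670.84 ÷ 4 = 167.71 g.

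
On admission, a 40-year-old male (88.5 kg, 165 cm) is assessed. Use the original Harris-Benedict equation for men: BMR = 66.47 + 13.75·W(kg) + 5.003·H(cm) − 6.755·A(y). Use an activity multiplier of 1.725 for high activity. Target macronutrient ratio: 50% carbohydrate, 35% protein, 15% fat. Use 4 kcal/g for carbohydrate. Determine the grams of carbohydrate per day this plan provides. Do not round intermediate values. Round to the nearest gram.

Harris-Benedict: BMR = 66.47 + 13.75(88.5) + 5.003(165) − 6.755(40) = 1838.64 kcal/day.
TEE = 1838.64 × 1.725 = 3171.654 kcal/day.
Carbohydrate energy = 50% × 3171.654 = 1585.827 kcal.
Carbohydrate = 1585.827 ÷ 4 kcal/g = 396.4568 g.

396 g/day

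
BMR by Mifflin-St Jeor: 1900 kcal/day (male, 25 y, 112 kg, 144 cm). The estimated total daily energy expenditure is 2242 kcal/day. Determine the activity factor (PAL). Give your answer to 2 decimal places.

Activity factor = TEE ÷ BMR = 2242 ÷ 1900 = 1.18.

1.18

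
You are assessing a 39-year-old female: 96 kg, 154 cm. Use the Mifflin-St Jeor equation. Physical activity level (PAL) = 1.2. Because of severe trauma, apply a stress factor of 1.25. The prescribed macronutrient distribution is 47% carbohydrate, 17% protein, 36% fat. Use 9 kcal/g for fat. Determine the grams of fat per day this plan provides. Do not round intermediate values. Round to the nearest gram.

Mifflin-St Jeor (female): BMR = 10(96) + 6.25(154) − 5(39) − 161 = 960 + 962.5 − 195 − 161 = 1566.5 kcal/day.
TEE = 1566.5 × 1.2 = 1879.8 kcal/day.
With stress factor 1.25: 1879.8 × 1.25 = 2349.75 kcal/day.
Fat energy = 36% × 2349.75 = 845.91 kcal.
Fat = 845.91 ÷ 9 kcal/g = 93.99 g.

94 g/day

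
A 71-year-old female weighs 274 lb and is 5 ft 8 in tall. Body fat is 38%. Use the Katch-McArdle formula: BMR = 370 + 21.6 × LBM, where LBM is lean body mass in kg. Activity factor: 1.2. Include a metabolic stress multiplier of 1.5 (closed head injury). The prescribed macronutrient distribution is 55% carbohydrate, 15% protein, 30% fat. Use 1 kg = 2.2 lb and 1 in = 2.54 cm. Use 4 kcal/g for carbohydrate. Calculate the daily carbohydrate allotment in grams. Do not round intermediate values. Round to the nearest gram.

504 g/day

Convert to metric: weight = 274 ÷ 2.2 = 124.5455 kg; height = (5×12 + 8) × 2.54 = 68 × 2.54 = 172.72 cm.
LBM = 124.5455 × (1 − 0.38) = 77.2182 kg. Katch-McArdle: BMR = 370 + 21.6 × 77.2182 = 2037.9127 kcal/day.
TEE = 2037.9127 × 1.2 = 2445.4953 kcal/day.
With stress factor 1.5: 2445.4953 × 1.5 = 3668.2429 kcal/day.
Carbohydrate energy = 55% × 3668.2429 = 2017.5336 kcal.
Carbohydrate = 2017.5336 ÷ 4 kcal/g = 504.3834 g.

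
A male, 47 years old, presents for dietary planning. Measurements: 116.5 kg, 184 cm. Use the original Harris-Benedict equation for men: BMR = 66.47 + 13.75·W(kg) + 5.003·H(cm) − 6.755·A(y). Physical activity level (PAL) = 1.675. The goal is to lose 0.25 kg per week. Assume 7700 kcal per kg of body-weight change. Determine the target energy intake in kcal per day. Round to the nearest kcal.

Harris-Benedict: BMR = 66.47 + 13.75(116.5) + 5.003(184) − 6.755(47) = 2271.412 kcal/day.
TEE = 2271.412 × 1.675 = 3804.6151 kcal/day.
Required daily deficit = 0.25 × 7700 ÷ 7 = 275 kcal/day.
Target intake = 3804.6151 − 275 = 3529.6151 kcal/day.

3530 kcal per day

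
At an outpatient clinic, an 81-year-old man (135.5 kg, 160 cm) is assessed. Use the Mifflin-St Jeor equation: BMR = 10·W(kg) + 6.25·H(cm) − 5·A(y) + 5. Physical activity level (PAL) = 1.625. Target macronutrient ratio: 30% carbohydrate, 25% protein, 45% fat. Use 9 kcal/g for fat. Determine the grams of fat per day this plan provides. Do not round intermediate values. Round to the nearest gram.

Mifflin-St Jeor (male): BMR = 10(135.5) + 6.25(160) − 5(81) + 5 = 1355 + 1000 − 405 + 5 = 1955 kcal/day.
TEE = 1955 × 1.625 = 3176.875 kcal/day.
Fat energy = 45% × 3176.875 = 1429.5938 kcal.
Fat = 1429.5938 ÷ 9 kcal/g = 158.8438 g.

159 g/day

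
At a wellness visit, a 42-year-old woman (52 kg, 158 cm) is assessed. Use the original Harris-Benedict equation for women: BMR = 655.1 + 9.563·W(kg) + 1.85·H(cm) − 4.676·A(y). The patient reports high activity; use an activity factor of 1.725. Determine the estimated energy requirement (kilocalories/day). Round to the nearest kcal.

Harris-Benedict: BMR = 655.1 + 9.563(52) + 1.85(158) − 4.676(42) = 1248.284 kcal/day.
TEE = BMR × activity factor = 1248.284 × 1.725 = 2153.2899 kcal/day.

2153 kilocalories/day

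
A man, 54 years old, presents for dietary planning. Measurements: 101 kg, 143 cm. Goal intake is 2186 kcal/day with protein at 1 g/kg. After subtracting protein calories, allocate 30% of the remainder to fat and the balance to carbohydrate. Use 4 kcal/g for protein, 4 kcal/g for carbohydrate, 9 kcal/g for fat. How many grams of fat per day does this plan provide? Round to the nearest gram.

Protein = 1 × 101 = 101 g → 101 × 4 = 404 kcal.
Non-protein calories = 2186 − 404 = 1782 kcal.
Fat: 30% × 1782 = 534.6 kcal; carbohydrate: 1247.4 kcal.
Fat: 534.6 kcal ÷ 9 kcal/g = 59.4 g.

59 g/day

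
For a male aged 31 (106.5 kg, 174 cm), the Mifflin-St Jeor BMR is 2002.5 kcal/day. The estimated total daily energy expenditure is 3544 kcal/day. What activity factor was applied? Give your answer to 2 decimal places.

Activity factor = TEE ÷ BMR = 3544 ÷ 2002.5 = 1.77.

1.77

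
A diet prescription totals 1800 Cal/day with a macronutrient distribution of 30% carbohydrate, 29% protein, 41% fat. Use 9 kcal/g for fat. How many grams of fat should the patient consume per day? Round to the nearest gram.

Fat energy = 41% × 1800 = 738 kcal.
At 9 kcal/g: 738 ÷ 9 = 82 g.

82 g/day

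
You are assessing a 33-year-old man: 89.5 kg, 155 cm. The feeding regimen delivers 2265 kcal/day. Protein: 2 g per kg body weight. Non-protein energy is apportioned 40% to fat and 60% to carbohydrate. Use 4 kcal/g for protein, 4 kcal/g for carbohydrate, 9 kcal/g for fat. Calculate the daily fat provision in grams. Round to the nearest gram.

Protein = 2 × 89.5 = 179 g → 179 × 4 = 716 kcal.
Non-protein calories = 2265 − 716 = 1549 kcal.
Fat: 40% × 1549 = 619.6 kcal; carbohydrate: 929.4 kcal.
Fat: 619.6 kcal ÷ 9 kcal/g = 68.8444 g.

69 g/day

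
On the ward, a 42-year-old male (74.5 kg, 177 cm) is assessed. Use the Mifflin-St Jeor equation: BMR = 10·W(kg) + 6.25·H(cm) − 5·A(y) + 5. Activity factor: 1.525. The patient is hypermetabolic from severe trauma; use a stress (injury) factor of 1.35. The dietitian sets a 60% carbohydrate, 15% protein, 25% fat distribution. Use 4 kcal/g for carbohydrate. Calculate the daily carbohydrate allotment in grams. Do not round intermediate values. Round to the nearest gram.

Mifflin-St Jeor (male): BMR = 10(74.5) + 6.25(177) − 5(42) + 5 = 745 + 1106.25 − 210 + 5 = 1646.25 kcal/day.
TEE = 1646.25 × 1.525 = 2510.5313 kcal/day.
With stress factor 1.35: 2510.5313 × 1.35 = 3389.2172 kcal/day.
Carbohydrate energy = 60% × 3389.2172 = 2033.5303 kcal.
Carbohydrate = 2033.5303 ÷ 4 kcal/g = 508.3826 g.

508 g/day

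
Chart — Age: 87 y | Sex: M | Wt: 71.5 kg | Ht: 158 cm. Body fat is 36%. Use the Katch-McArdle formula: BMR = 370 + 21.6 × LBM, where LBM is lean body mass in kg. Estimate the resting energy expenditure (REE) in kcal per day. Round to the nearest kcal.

LBM = 71.5 × (1 − 0.36) = 45.76 kg. Katch-McArdle: BMR = 370 + 21.6 × 45.76 = 1358.416 kcal/day.

1358 kcal per day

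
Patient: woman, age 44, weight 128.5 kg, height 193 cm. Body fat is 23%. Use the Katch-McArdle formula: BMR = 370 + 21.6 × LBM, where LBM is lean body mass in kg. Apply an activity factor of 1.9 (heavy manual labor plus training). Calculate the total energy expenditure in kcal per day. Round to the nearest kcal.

4764 kcal per day

LBM = 128.5 × (1 − 0.23) = 98.945 kg. Katch-McArdle: BMR = 370 + 21.6 × 98.945 = 2507.212 kcal/day.
TEE = BMR × activity factor = 2507.212 × 1.9 = 4763.7028 kcal/day.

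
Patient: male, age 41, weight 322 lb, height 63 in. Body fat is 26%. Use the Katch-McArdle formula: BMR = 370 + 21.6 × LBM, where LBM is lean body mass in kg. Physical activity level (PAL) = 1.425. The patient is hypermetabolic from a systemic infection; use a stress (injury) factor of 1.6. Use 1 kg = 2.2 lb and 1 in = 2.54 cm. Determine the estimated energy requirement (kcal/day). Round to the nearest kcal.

6178 kcal/day

Convert to metric: weight = 322 ÷ 2.2 = 146.3636 kg; height = 63 × 2.54 = 160.02 cm.
LBM = 146.3636 × (1 − 0.26) = 108.3091 kg. Katch-McArdle: BMR = 370 + 21.6 × 108.3091 = 2709.4764 kcal/day.
TEE = BMR × activity factor = 2709.4764 × 1.425 = 3861.0038 kcal/day.
Apply stress factor: 3861.0038 × 1.6 = 6177.6061 kcal/day.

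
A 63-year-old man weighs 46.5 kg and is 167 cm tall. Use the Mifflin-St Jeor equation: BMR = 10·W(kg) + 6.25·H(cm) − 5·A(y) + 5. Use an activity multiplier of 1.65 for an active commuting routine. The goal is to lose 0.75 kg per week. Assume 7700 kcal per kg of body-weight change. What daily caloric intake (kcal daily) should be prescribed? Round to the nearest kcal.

1153 kcal daily

Mifflin-St Jeor (male): BMR = 10(46.5) + 6.25(167) − 5(63) + 5 = 465 + 1043.75 − 315 + 5 = 1198.75 kcal/day.
TEE = 1198.75 × 1.65 = 1977.9375 kcal/day.
Required daily deficit = 0.75 × 7700 ÷ 7 = 825 kcal/day.
Target intake = 1977.9375 − 825 = 1152.9375 kcal/day.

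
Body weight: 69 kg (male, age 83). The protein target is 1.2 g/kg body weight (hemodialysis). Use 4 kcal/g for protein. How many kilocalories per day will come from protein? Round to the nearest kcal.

331 kcal/day

Protein = 1.2 g/kg × 69 kg = 82.8 g/day.
Protein energy = 82.8 g × 4 kcal/g = 331.2 kcal/day.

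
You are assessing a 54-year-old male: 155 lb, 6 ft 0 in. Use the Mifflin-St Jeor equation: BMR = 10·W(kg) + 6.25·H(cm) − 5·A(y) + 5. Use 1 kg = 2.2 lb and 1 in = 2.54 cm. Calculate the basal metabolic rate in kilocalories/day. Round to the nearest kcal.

1583 kilocalories/day

Convert to metric: weight = 155 ÷ 2.2 = 70.4545 kg; height = (6×12 + 0) × 2.54 = 72 × 2.54 = 182.88 cm.
Mifflin-St Jeor (male): BMR = 10(70.4545) + 6.25(182.88) − 5(54) + 5 = 704.5455 + 1143 − 270 + 5 = 1582.5455 kcal/day.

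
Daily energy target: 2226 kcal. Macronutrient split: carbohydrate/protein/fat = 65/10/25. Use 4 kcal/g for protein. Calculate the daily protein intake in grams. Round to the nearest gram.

56 g/day

Protein energy = 10% × 2226 = 222.6 kcal.
At 4 kcal/g: 222.6 ÷ 4 = 55.65 g.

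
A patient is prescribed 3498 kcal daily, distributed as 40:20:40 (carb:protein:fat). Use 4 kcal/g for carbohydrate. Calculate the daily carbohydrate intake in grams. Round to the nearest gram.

350 g/day

Carbohydrate energy = 40% × 3498 = 1399.2 kcal.
At 4 kcal/g: 1399.2 ÷ 4 = 349.8 g.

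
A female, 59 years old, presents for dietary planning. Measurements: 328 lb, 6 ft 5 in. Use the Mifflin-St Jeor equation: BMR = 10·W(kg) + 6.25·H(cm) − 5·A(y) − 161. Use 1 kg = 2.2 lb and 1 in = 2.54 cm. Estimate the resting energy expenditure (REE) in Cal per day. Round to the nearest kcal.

Convert to metric: weight = 328 ÷ 2.2 = 149.0909 kg; height = (6×12 + 5) × 2.54 = 77 × 2.54 = 195.58 cm.
Mifflin-St Jeor (female): BMR = 10(149.0909) + 6.25(195.58) − 5(59) − 161 = 1490.9091 + 1222.375 − 295 − 161 = 2257.2841 kcal/day.

2257 Cal per day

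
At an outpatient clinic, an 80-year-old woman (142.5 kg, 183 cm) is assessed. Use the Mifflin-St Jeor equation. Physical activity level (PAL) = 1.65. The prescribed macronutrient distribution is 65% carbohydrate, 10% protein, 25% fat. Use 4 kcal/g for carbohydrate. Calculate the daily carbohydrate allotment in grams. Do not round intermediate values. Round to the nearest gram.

538 g/day

Mifflin-St Jeor (female): BMR = 10(142.5) + 6.25(183) − 5(80) − 161 = 1425 + 1143.75 − 400 − 161 = 2007.75 kcal/day.
TEE = 2007.75 × 1.65 = 3312.7875 kcal/day.
Carbohydrate energy = 65% × 3312.7875 = 2153.3119 kcal.
Carbohydrate = 2153.3119 ÷ 4 kcal/g = 538.328 g.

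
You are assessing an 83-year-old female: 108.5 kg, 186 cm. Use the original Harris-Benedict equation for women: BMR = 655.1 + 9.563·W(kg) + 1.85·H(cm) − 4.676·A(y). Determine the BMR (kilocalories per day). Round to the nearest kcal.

Harris-Benedict: BMR = 655.1 + 9.563(108.5) + 1.85(186) − 4.676(83) = 1648.6775 kcal/day.

1649 kilocalories per day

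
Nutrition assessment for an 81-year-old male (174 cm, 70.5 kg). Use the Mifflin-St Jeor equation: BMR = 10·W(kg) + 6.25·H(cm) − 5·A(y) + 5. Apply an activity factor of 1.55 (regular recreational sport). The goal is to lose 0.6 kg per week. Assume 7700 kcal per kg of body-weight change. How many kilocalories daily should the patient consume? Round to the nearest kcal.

1498 kilocalories daily

Mifflin-St Jeor (male): BMR = 10(70.5) + 6.25(174) − 5(81) + 5 = 705 + 1087.5 − 405 + 5 = 1392.5 kcal/day.
TEE = 1392.5 × 1.55 = 2158.375 kcal/day.
Required daily deficit = 0.6 × 7700 ÷ 7 = 660 kcal/day.
Target intake = 2158.375 − 660 = 1498.375 kcal/day.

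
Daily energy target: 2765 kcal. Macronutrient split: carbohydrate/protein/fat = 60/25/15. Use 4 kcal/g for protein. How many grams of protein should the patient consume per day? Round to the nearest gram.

173 g/day

Protein energy = 25% × 2765 = 691.25 kcal.
At 4 kcal/g: 691.25 ÷ 4 = 172.8125 g.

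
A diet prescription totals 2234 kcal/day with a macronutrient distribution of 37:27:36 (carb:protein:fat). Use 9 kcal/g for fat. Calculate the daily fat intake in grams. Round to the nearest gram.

89 g/day

Fat energy = 36% × 2234 = 804.24 kcal.
At 9 kcal/g: 804.24 ÷ 9 = 89.36 g.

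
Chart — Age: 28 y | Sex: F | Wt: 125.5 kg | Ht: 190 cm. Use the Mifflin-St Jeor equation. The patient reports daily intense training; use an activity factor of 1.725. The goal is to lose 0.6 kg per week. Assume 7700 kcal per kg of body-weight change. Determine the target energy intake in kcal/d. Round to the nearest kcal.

3034 kcal/d

Mifflin-St Jeor (female): BMR = 10(125.5) + 6.25(190) − 5(28) − 161 = 1255 + 1187.5 − 140 − 161 = 2141.5 kcal/day.
TEE = 2141.5 × 1.725 = 3694.0875 kcal/day.
Required daily deficit = 0.6 × 7700 ÷ 7 = 660 kcal/day.
Target intake = 3694.0875 − 660 = 3034.0875 kcal/day.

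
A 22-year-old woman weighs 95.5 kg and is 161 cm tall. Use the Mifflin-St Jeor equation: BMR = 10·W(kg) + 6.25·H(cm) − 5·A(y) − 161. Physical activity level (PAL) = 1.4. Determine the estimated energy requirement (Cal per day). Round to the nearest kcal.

Mifflin-St Jeor (female): BMR = 10(95.5) + 6.25(161) − 5(22) − 161 = 955 + 1006.25 − 110 − 161 = 1690.25 kcal/day.
TEE = BMR × activity factor = 1690.25 × 1.4 = 2366.35 kcal/day.

2366 Cal per day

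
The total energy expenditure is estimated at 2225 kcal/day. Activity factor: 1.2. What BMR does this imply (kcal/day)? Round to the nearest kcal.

1854 kcal/day

BMR = TEE ÷ activity factor = 2225 ÷ 1.2 = 1854.1667 kcal/day.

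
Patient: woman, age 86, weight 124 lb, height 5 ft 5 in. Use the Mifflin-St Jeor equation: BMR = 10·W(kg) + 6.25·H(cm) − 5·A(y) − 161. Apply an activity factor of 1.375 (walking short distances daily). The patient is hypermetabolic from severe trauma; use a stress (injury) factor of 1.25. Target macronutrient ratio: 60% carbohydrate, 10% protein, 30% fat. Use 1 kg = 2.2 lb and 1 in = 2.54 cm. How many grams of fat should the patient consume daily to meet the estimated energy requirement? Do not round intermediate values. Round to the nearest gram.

Convert to metric: weight = 124 ÷ 2.2 = 56.3636 kg; height = (5×12 + 5) × 2.54 = 65 × 2.54 = 165.1 cm.
Mifflin-St Jeor (female): BMR = 10(56.3636) + 6.25(165.1) − 5(86) − 161 = 563.6364 + 1031.875 − 430 − 161 = 1004.5114 kcal/day.
TEE = 1004.5114 × 1.375 = 1381.2031 kcal/day.
With stress factor 1.25: 1381.2031 × 1.25 = 1726.5039 kcal/day.
Fat energy = 30% × 1726.5039 = 517.9512 kcal.
Fat = 517.9512 ÷ 9 kcal/g = 57.5501 g.

58 g/day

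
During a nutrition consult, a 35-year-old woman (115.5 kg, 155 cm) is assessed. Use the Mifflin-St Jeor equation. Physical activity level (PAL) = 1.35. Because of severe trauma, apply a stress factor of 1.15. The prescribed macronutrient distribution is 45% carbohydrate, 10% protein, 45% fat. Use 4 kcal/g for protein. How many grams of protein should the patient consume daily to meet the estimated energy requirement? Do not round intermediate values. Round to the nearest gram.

Mifflin-St Jeor (female): BMR = 10(115.5) + 6.25(155) − 5(35) − 161 = 1155 + 968.75 − 175 − 161 = 1787.75 kcal/day.
TEE = 1787.75 × 1.35 = 2413.4625 kcal/day.
With stress factor 1.15: 2413.4625 × 1.15 = 2775.4819 kcal/day.
Protein energy = 10% × 2775.4819 = 277.5482 kcal.
Protein = 277.5482 ÷ 4 kcal/g = 69.387 g.

69 g/day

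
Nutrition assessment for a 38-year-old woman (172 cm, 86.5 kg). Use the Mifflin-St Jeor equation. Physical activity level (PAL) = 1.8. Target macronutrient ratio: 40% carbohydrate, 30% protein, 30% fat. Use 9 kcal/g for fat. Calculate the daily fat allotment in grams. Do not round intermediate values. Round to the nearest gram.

95 g/day

Mifflin-St Jeor (female): BMR = 10(86.5) + 6.25(172) − 5(38) − 161 = 865 + 1075 − 190 − 161 = 1589 kcal/day.
TEE = 1589 × 1.8 = 2860.2 kcal/day.
Fat energy = 30% × 2860.2 = 858.06 kcal.
Fat = 858.06 ÷ 9 kcal/g = 95.34 g.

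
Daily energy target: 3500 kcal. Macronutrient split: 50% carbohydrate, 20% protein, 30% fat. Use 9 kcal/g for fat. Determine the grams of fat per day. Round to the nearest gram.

Fat energy = 30% × 3500 = 1050 kcal.
At 9 kcal/g: 1050 ÷ 9 = 116.6667 g.

117 g/day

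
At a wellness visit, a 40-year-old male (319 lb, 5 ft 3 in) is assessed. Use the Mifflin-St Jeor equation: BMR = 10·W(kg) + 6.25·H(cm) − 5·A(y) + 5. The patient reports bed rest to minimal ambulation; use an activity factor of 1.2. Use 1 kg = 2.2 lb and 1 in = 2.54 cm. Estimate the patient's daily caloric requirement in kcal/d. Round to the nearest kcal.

2706 kcal/d

Convert to metric: weight = 319 ÷ 2.2 = 145 kg; height = (5×12 + 3) × 2.54 = 63 × 2.54 = 160.02 cm.
Mifflin-St Jeor (male): BMR = 10(145) + 6.25(160.02) − 5(40) + 5 = 1450 + 1000.125 − 200 + 5 = 2255.125 kcal/day.
TEE = BMR × activity factor = 2255.125 × 1.2 = 2706.15 kcal/day.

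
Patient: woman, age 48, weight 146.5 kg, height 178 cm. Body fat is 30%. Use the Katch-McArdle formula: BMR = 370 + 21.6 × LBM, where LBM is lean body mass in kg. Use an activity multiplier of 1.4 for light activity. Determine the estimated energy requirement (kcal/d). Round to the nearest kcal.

3619 kcal/d

LBM = 146.5 × (1 − 0.3) = 102.55 kg. Katch-McArdle: BMR = 370 + 21.6 × 102.55 = 2585.08 kcal/day.
TEE = BMR × activity factor = 2585.08 × 1.4 = 3619.112 kcal/day.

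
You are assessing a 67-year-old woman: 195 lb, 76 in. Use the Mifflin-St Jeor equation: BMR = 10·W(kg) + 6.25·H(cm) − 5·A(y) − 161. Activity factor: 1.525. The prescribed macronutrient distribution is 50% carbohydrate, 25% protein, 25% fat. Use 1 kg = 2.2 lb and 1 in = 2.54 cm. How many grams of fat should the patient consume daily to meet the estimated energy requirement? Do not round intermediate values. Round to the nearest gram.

68 g/day

Convert to metric: weight = 195 ÷ 2.2 = 88.6364 kg; height = 76 × 2.54 = 193.04 cm.
Mifflin-St Jeor (female): BMR = 10(88.6364) + 6.25(193.04) − 5(67) − 161 = 886.3636 + 1206.5 − 335 − 161 = 1596.8636 kcal/day.
TEE = 1596.8636 × 1.525 = 2435.217 kcal/day.
Fat energy = 25% × 2435.217 = 608.8043 kcal.
Fat = 608.8043 ÷ 9 kcal/g = 67.6449 g.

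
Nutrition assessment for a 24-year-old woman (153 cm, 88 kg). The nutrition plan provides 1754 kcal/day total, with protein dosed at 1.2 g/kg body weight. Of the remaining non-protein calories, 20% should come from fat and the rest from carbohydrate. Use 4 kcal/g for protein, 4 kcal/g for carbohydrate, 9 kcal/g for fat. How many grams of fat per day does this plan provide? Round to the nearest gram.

30 g/day

Protein = 1.2 × 88 = 105.6 g → 105.6 × 4 = 422.4 kcal.
Non-protein calories = 1754 − 422.4 = 1331.6 kcal.
Fat: 20% × 1331.6 = 266.32 kcal; carbohydrate: 1065.28 kcal.
Fat: 266.32 kcal ÷ 9 kcal/g = 29.5911 g.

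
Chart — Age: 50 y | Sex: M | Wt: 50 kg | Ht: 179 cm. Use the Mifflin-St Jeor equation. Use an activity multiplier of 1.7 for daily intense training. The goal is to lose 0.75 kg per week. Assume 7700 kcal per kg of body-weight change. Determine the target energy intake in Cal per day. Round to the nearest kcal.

Mifflin-St Jeor (male): BMR = 10(50) + 6.25(179) − 5(50) + 5 = 500 + 1118.75 − 250 + 5 = 1373.75 kcal/day.
TEE = 1373.75 × 1.7 = 2335.375 kcal/day.
Required daily deficit = 0.75 × 7700 ÷ 7 = 825 kcal/day.
Target intake = 2335.375 − 825 = 1510.375 kcal/day.

1510 Cal per day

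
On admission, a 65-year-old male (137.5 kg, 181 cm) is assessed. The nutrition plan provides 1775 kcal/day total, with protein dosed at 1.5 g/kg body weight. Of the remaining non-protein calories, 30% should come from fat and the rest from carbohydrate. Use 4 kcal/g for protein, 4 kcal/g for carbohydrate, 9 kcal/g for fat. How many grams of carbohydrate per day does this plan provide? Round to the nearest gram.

Protein = 1.5 × 137.5 = 206.25 g → 206.25 × 4 = 825 kcal.
Non-protein calories = 1775 − 825 = 950 kcal.
Fat: 30% × 950 = 285 kcal; carbohydrate: 665 kcal.
Carbohydrate: 665 kcal ÷ 4 kcal/g = 166.25 g.

166 g/day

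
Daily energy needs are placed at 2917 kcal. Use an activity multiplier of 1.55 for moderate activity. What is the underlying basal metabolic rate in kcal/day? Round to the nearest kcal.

BMR = TEE ÷ activity factor = 2917 ÷ 1.55 = 1881.9355 kcal/day.

1882 kcal/day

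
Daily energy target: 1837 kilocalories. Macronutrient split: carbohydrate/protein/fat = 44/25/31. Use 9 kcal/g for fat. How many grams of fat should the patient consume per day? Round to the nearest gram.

Fat energy = 31% × 1837 = 569.47 kcal.
At 9 kcal/g: 569.47 ÷ 9 = 63.2744 g.

63 g/day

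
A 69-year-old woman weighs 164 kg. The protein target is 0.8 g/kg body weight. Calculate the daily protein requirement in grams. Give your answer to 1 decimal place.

131.2 g/day

Protein = 0.8 g/kg × 164 kg = 131.2 g/day.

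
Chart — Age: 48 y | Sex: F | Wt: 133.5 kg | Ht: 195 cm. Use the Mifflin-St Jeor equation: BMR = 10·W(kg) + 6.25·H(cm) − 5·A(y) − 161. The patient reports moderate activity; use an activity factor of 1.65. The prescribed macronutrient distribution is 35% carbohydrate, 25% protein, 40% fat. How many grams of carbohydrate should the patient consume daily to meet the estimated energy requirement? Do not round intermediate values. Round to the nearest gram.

Mifflin-St Jeor (female): BMR = 10(133.5) + 6.25(195) − 5(48) − 161 = 1335 + 1218.75 − 240 − 161 = 2152.75 kcal/day.
TEE = 2152.75 × 1.65 = 3552.0375 kcal/day.
Carbohydrate energy = 35% × 3552.0375 = 1243.2131 kcal.
Carbohydrate = 1243.2131 ÷ 4 kcal/g = 310.8033 g.

311 g/day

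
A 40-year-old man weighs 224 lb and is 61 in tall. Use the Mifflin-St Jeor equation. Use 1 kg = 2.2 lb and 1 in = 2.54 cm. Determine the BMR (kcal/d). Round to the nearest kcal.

Convert to metric: weight = 224 ÷ 2.2 = 101.8182 kg; height = 61 × 2.54 = 154.94 cm.
Mifflin-St Jeor (male): BMR = 10(101.8182) + 6.25(154.94) − 5(40) + 5 = 1018.1818 + 968.375 − 200 + 5 = 1791.5568 kcal/day.

1792 kcal/d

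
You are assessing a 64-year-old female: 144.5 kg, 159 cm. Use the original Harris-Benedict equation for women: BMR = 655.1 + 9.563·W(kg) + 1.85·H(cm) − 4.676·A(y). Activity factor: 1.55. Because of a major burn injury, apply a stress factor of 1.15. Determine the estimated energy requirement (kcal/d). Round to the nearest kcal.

Harris-Benedict: BMR = 655.1 + 9.563(144.5) + 1.85(159) − 4.676(64) = 2031.8395 kcal/day.
TEE = BMR × activity factor = 2031.8395 × 1.55 = 3149.3512 kcal/day.
Apply stress factor: 3149.3512 × 1.15 = 3621.7539 kcal/day.

3622 kcal/d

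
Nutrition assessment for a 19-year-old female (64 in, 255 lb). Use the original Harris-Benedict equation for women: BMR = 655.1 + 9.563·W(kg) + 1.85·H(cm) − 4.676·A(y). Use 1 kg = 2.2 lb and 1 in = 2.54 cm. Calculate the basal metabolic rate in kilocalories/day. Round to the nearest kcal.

1975 kilocalories/day

Convert to metric: weight = 255 ÷ 2.2 = 115.9091 kg; height = 64 × 2.54 = 162.56 cm.
Harris-Benedict: BMR = 655.1 + 9.563(115.9091) + 1.85(162.56) − 4.676(19) = 1975.4306 kcal/day.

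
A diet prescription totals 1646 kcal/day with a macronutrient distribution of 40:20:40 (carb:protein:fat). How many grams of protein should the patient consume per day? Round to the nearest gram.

Protein energy = 20% × 1646 = 329.2 kcal.
At 4 kcal/g: 329.2 ÷ 4 = 82.3 g.

82 g/day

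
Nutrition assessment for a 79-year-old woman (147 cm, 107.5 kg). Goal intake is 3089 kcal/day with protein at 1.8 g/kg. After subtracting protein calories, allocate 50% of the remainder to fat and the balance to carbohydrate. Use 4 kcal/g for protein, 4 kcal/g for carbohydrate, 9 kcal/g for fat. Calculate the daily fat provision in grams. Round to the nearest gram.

Protein = 1.8 × 107.5 = 193.5 g → 193.5 × 4 = 774 kcal.
Non-protein calories = 3089 − 774 = 2315 kcal.
Fat: 50% × 2315 = 1157.5 kcal; carbohydrate: 1157.5 kcal.
Fat: 1157.5 kcal ÷ 9 kcal/g = 128.6111 g.

129 g/day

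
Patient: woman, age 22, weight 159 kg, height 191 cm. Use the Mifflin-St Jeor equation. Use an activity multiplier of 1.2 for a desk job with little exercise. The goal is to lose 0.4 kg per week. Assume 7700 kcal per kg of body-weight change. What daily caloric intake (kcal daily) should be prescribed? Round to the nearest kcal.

Mifflin-St Jeor (female): BMR = 10(159) + 6.25(191) − 5(22) − 161 = 1590 + 1193.75 − 110 − 161 = 2512.75 kcal/day.
TEE = 2512.75 × 1.2 = 3015.3 kcal/day.
Required daily deficit = 0.4 × 7700 ÷ 7 = 440 kcal/day.
Target intake = 3015.3 − 440 = 2575.3 kcal/day.

2575 kcal daily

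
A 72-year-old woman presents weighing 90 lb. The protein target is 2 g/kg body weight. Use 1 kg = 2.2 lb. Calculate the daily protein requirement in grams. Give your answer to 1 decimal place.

Weight in kg = 90 ÷ 2.2 = 40.9091 kg.
Protein = 2 g/kg × 40.9091 kg = 81.8182 g/day.

81.8 g/day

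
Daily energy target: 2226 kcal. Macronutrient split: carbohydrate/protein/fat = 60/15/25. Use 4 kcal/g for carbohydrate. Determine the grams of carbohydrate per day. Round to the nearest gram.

Carbohydrate energy = 60% × 2226 = 1335.6 kcal.
At 4 kcal/g: 1335.6 ÷ 4 = 333.9 g.

334 g/day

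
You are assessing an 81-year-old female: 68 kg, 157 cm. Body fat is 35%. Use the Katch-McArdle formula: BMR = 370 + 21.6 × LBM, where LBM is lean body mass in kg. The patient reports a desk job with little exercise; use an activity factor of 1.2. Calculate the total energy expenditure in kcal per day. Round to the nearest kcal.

1590 kcal per day

LBM = 68 × (1 − 0.35) = 44.2 kg. Katch-McArdle: BMR = 370 + 21.6 × 44.2 = 1324.72 kcal/day.
TEE = BMR × activity factor = 1324.72 × 1.2 = 1589.664 kcal/day.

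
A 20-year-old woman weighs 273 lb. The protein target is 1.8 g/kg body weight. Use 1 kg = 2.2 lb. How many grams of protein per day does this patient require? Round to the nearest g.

223 g/day

Weight in kg = 273 ÷ 2.2 = 124.0909 kg.
Protein = 1.8 g/kg × 124.0909 kg = 223.3636 g/day.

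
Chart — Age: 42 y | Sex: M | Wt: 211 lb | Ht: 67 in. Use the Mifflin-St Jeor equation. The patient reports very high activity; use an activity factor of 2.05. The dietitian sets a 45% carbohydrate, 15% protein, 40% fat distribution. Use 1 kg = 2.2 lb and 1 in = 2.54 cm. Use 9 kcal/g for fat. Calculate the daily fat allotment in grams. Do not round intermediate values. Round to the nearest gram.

Convert to metric: weight = 211 ÷ 2.2 = 95.9091 kg; height = 67 × 2.54 = 170.18 cm.
Mifflin-St Jeor (male): BMR = 10(95.9091) + 6.25(170.18) − 5(42) + 5 = 959.0909 + 1063.625 − 210 + 5 = 1817.7159 kcal/day.
TEE = 1817.7159 × 2.05 = 3726.3176 kcal/day.
Fat energy = 40% × 3726.3176 = 1490.527 kcal.
Fat = 1490.527 ÷ 9 kcal/g = 165.6141 g.

166 g/day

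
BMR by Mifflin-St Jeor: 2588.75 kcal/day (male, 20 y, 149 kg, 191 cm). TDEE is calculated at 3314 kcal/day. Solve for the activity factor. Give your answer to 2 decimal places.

Activity factor = TEE ÷ BMR = 3314 ÷ 2588.75 = 1.28.

1.28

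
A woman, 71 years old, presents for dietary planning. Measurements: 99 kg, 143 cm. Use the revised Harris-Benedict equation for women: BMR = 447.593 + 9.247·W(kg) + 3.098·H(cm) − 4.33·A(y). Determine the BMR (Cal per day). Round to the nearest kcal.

Harris-Benedict: BMR = 447.593 + 9.247(99) + 3.098(143) − 4.33(71) = 1498.63 kcal/day.

1499 Cal per day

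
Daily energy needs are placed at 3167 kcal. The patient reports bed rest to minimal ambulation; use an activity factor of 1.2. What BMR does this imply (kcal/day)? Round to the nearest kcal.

2639 kcal/day

BMR = TEE ÷ activity factor = 3167 ÷ 1.2 = 2639.1667 kcal/day.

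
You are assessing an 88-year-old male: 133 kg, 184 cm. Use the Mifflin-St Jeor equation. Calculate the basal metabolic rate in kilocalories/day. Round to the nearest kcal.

2045 kilocalories/day

Mifflin-St Jeor (male): BMR = 10(133) + 6.25(184) − 5(88) + 5 = 1330 + 1150 − 440 + 5 = 2045 kcal/day.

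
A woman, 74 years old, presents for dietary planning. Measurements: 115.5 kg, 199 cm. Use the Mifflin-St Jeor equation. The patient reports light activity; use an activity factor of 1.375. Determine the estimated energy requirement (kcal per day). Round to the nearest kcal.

Mifflin-St Jeor (female): BMR = 10(115.5) + 6.25(199) − 5(74) − 161 = 1155 + 1243.75 − 370 − 161 = 1867.75 kcal/day.
TEE = BMR × activity factor = 1867.75 × 1.375 = 2568.1563 kcal/day.

2568 kcal per day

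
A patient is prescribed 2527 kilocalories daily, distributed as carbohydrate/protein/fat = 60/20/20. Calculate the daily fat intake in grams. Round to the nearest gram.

56 g/day

Fat energy = 20% × 2527 = 505.4 kcal.
At 9 kcal/g: 505.4 ÷ 9 = 56.1556 g.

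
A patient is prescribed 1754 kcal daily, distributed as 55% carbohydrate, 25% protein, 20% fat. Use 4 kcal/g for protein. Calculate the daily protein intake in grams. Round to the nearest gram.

110 g/day

Protein energy = 25% × 1754 = 438.5 kcal.
At 4 kcal/g: 438.5 ÷ 4 = 109.625 g.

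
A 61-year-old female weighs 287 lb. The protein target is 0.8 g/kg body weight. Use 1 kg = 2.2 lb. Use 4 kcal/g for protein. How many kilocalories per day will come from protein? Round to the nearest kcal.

Weight in kg = 287 ÷ 2.2 = 130.4545 kg.
Protein = 0.8 g/kg × 130.4545 kg = 104.3636 g/day.
Protein energy = 104.3636 g × 4 kcal/g = 417.4545 kcal/day.

417 kcal/day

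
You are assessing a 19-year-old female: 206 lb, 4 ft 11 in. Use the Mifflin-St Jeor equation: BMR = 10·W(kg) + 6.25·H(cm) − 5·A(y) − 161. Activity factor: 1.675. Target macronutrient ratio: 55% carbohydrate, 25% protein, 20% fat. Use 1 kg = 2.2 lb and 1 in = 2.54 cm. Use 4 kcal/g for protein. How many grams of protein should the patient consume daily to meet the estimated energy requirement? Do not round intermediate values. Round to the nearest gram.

169 g/day

Convert to metric: weight = 206 ÷ 2.2 = 93.6364 kg; height = (4×12 + 11) × 2.54 = 59 × 2.54 = 149.86 cm.
Mifflin-St Jeor (female): BMR = 10(93.6364) + 6.25(149.86) − 5(19) − 161 = 936.3636 + 936.625 − 95 − 161 = 1616.9886 kcal/day.
TEE = 1616.9886 × 1.675 = 2708.456 kcal/day.
Protein energy = 25% × 2708.456 = 677.114 kcal.
Protein = 677.114 ÷ 4 kcal/g = 169.2785 g.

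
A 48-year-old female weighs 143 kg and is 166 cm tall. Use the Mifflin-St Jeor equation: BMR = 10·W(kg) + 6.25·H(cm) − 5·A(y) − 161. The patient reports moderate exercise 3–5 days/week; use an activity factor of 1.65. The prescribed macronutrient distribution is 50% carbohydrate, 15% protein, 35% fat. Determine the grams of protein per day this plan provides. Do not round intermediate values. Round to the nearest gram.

Mifflin-St Jeor (female): BMR = 10(143) + 6.25(166) − 5(48) − 161 = 1430 + 1037.5 − 240 − 161 = 2066.5 kcal/day.
TEE = 2066.5 × 1.65 = 3409.725 kcal/day.
Protein energy = 15% × 3409.725 = 511.4588 kcal.
Protein = 511.4588 ÷ 4 kcal/g = 127.8647 g.

128 g/day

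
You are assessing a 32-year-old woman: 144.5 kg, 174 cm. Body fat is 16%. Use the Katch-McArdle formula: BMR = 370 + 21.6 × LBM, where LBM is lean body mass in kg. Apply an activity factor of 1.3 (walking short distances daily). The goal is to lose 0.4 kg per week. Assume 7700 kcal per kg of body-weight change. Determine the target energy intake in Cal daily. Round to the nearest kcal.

3449 Cal daily

LBM = 144.5 × (1 − 0.16) = 121.38 kg. Katch-McArdle: BMR = 370 + 21.6 × 121.38 = 2991.808 kcal/day.
TEE = 2991.808 × 1.3 = 3889.3504 kcal/day.
Required daily deficit = 0.4 × 7700 ÷ 7 = 440 kcal/day.
Target intake = 3889.3504 − 440 = 3449.3504 kcal/day.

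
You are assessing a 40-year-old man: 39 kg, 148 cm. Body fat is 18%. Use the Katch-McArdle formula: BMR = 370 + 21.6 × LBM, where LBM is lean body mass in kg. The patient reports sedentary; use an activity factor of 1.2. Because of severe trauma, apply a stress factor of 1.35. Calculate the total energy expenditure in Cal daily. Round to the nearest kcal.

LBM = 39 × (1 − 0.18) = 31.98 kg. Katch-McArdle: BMR = 370 + 21.6 × 31.98 = 1060.768 kcal/day.
TEE = BMR × activity factor = 1060.768 × 1.2 = 1272.9216 kcal/day.
Apply stress factor: 1272.9216 × 1.35 = 1718.4442 kcal/day.

1718 Cal daily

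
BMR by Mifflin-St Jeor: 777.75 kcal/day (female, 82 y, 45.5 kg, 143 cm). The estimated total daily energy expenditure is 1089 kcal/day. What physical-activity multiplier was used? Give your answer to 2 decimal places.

Activity factor = TEE ÷ BMR = 1089 ÷ 777.75 = 1.4.

1.40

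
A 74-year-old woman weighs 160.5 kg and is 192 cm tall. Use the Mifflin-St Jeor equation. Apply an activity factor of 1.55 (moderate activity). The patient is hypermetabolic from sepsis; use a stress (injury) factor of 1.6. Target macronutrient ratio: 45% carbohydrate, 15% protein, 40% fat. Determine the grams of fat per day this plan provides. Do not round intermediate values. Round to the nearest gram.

251 g/day

Mifflin-St Jeor (female): BMR = 10(160.5) + 6.25(192) − 5(74) − 161 = 1605 + 1200 − 370 − 161 = 2274 kcal/day.
TEE = 2274 × 1.55 = 3524.7 kcal/day.
With stress factor 1.6: 3524.7 × 1.6 = 5639.52 kcal/day.
Fat energy = 40% × 5639.52 = 2255.808 kcal.
Fat = 2255.808 ÷ 9 kcal/g = 250.6453 g.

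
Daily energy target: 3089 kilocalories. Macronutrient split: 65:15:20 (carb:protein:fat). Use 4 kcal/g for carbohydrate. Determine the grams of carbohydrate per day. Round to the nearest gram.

502 g/day

Carbohydrate energy = 65% × 3089 = 2007.85 kcal.
At 4 kcal/g: 2007.85 ÷ 4 = 501.9625 g.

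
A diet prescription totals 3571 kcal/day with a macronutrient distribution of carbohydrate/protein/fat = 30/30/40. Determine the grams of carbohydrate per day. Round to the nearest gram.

268 g/day

Carbohydrate energy = 30% × 3571 = 1071.3 kcal.
At 4 kcal/g: 1071.3 ÷ 4 = 267.825 g.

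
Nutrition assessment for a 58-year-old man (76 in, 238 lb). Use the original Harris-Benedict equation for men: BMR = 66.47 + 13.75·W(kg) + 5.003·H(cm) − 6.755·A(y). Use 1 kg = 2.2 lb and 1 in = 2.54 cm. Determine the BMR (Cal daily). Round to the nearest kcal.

Convert to metric: weight = 238 ÷ 2.2 = 108.1818 kg; height = 76 × 2.54 = 193.04 cm.
Harris-Benedict: BMR = 66.47 + 13.75(108.1818) + 5.003(193.04) − 6.755(58) = 2127.9591 kcal/day.

2128 Cal daily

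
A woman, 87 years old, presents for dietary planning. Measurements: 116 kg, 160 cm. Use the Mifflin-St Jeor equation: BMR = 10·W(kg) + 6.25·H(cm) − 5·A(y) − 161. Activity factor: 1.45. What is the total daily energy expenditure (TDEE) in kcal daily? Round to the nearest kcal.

Mifflin-St Jeor (female): BMR = 10(116) + 6.25(160) − 5(87) − 161 = 1160 + 1000 − 435 − 161 = 1564 kcal/day.
TEE = BMR × activity factor = 1564 × 1.45 = 2267.8 kcal/day.

2268 kcal daily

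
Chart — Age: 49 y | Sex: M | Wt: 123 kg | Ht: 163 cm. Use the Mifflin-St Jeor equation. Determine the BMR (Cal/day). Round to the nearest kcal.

2009 Cal/day

Mifflin-St Jeor (male): BMR = 10(123) + 6.25(163) − 5(49) + 5 = 1230 + 1018.75 − 245 + 5 = 2008.75 kcal/day.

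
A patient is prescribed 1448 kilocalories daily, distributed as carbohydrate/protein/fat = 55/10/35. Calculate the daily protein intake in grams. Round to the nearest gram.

Protein energy = 10% × 1448 = 144.8 kcal.
At 4 kcal/g: 144.8 ÷ 4 = 36.2 g.

36 g/day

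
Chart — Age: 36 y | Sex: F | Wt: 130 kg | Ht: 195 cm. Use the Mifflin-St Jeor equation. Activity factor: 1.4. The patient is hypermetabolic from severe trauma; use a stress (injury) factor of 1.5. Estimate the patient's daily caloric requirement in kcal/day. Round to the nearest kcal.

Mifflin-St Jeor (female): BMR = 10(130) + 6.25(195) − 5(36) − 161 = 1300 + 1218.75 − 180 − 161 = 2177.75 kcal/day.
TEE = BMR × activity factor = 2177.75 × 1.4 = 3048.85 kcal/day.
Apply stress factor: 3048.85 × 1.5 = 4573.275 kcal/day.

4573 kcal/day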